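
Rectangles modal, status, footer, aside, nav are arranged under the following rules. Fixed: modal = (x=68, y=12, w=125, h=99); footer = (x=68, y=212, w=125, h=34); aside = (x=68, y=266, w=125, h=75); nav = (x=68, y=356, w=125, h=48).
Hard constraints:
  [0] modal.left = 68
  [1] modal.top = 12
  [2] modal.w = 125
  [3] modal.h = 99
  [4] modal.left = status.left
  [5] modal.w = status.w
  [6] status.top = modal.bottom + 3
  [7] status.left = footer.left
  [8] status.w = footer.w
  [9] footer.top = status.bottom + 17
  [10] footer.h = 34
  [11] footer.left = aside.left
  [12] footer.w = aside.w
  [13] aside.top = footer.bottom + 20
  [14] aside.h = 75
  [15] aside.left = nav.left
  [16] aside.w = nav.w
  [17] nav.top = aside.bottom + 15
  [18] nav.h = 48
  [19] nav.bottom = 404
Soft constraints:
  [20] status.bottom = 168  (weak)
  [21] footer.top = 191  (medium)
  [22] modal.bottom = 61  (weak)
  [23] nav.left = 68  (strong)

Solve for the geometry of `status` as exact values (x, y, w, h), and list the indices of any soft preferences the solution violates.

status = (x=68, y=114, w=125, h=81)
violated soft preferences: 20, 21, 22

1. status.x = 68  [modal.left = status.left]
2. status.w = 125  [modal.w = status.w]
3. status.y = 114  [status.top = modal.bottom + 3]
4. status.h = 81  [footer.top = status.bottom + 17]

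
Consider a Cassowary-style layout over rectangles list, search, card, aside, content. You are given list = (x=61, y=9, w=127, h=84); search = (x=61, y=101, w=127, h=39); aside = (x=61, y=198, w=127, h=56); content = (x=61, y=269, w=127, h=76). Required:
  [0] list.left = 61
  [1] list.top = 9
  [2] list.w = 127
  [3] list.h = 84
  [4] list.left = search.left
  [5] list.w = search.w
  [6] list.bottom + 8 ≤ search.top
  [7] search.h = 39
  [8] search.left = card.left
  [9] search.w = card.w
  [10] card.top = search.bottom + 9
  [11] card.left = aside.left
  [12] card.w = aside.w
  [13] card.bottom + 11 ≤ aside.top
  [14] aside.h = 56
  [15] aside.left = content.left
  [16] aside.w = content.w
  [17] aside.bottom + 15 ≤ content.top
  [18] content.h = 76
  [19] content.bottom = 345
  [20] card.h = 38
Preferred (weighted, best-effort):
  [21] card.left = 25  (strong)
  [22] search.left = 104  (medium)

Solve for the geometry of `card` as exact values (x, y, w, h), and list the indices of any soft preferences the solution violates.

card = (x=61, y=149, w=127, h=38)
violated soft preferences: 21, 22

1. card.x = 61  [search.left = card.left]
2. card.w = 127  [search.w = card.w]
3. card.y = 149  [card.top = search.bottom + 9]
4. card.h = 38  [card.h = 38]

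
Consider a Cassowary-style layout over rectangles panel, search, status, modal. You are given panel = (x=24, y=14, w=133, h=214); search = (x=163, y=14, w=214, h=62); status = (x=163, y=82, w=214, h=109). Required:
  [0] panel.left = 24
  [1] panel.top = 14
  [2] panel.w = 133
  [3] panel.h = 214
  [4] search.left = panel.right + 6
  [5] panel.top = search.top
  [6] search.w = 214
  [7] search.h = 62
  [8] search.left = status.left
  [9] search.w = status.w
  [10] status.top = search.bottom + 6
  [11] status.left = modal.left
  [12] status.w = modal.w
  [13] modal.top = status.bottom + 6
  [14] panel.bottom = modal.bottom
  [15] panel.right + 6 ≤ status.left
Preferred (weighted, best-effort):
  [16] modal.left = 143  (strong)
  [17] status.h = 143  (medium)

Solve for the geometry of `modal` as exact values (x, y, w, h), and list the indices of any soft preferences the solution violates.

modal = (x=163, y=197, w=214, h=31)
violated soft preferences: 16, 17

1. modal.x = 163  [status.left = modal.left]
2. modal.w = 214  [status.w = modal.w]
3. modal.y = 197  [modal.top = status.bottom + 6]
4. modal.h = 31  [panel.bottom = modal.bottom]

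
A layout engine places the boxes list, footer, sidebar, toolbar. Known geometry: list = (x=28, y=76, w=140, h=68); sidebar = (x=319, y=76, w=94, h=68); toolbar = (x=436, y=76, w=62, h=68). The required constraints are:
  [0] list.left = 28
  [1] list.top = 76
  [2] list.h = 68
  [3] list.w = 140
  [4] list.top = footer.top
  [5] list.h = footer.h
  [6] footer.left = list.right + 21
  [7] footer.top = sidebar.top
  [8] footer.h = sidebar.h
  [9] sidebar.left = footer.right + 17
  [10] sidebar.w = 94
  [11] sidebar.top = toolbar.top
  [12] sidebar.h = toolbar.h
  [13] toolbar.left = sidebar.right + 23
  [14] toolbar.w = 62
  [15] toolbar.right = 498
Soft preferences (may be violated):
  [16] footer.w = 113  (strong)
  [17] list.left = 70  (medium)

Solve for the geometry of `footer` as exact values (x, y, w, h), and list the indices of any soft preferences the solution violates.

footer = (x=189, y=76, w=113, h=68)
violated soft preferences: 17

1. footer.y = 76  [list.top = footer.top]
2. footer.h = 68  [list.h = footer.h]
3. footer.x = 189  [footer.left = list.right + 21]
4. footer.w = 113  [sidebar.left = footer.right + 17]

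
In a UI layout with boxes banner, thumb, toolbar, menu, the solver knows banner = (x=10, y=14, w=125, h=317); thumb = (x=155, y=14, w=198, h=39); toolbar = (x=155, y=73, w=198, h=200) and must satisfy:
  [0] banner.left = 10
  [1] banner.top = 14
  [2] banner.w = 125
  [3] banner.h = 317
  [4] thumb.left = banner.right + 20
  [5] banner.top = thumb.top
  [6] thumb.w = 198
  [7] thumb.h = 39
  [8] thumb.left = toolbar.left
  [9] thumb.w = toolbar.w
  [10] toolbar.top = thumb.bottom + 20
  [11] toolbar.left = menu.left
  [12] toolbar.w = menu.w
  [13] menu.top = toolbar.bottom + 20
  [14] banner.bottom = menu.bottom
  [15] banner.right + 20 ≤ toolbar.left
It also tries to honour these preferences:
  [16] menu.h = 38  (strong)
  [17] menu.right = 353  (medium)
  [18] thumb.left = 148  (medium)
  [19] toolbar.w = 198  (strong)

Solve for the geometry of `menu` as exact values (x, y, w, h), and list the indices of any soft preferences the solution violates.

menu = (x=155, y=293, w=198, h=38)
violated soft preferences: 18

1. menu.x = 155  [toolbar.left = menu.left]
2. menu.w = 198  [toolbar.w = menu.w]
3. menu.y = 293  [menu.top = toolbar.bottom + 20]
4. menu.h = 38  [banner.bottom = menu.bottom]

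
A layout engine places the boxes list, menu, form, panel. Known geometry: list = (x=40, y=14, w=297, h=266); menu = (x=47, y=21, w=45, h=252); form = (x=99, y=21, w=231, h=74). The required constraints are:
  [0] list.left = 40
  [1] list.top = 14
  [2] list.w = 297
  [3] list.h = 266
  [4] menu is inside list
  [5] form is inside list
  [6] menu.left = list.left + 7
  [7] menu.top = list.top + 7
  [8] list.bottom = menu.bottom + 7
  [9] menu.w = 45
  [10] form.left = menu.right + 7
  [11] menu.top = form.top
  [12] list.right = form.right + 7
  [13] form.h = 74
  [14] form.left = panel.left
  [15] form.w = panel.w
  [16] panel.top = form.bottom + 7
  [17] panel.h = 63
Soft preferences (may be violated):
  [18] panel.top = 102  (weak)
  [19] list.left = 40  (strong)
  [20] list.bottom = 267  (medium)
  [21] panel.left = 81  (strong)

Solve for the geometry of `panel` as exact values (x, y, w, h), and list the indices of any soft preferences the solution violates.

panel = (x=99, y=102, w=231, h=63)
violated soft preferences: 20, 21

1. panel.x = 99  [form.left = panel.left]
2. panel.w = 231  [form.w = panel.w]
3. panel.y = 102  [panel.top = form.bottom + 7]
4. panel.h = 63  [panel.h = 63]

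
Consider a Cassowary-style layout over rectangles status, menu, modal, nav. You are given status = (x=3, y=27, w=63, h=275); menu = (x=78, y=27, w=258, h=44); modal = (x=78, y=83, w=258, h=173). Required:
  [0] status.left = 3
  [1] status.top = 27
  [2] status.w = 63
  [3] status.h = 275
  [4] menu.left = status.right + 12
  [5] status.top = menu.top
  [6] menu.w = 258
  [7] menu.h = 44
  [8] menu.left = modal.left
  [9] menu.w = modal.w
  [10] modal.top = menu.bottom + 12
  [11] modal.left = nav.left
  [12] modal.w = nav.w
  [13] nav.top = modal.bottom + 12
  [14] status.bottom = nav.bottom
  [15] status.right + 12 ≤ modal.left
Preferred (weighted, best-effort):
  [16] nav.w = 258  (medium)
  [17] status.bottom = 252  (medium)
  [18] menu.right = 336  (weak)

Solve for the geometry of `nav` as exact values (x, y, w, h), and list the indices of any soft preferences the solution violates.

1. nav.x = 78  [modal.left = nav.left]
2. nav.w = 258  [modal.w = nav.w]
3. nav.y = 268  [nav.top = modal.bottom + 12]
4. nav.h = 34  [status.bottom = nav.bottom]

nav = (x=78, y=268, w=258, h=34)
violated soft preferences: 17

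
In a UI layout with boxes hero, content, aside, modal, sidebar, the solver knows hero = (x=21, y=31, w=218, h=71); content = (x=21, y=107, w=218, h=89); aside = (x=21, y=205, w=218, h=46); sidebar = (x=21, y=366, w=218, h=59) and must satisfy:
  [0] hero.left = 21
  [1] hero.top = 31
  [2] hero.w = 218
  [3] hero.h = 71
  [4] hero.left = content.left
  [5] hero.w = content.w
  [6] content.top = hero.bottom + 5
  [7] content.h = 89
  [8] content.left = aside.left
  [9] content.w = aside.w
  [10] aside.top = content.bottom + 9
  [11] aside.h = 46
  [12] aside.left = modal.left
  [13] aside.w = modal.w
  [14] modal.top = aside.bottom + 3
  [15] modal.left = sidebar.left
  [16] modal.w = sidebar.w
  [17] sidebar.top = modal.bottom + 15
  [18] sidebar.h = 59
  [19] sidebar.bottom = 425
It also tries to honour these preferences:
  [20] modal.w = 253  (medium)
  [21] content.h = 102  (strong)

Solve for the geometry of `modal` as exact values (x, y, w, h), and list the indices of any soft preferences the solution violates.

1. modal.x = 21  [aside.left = modal.left]
2. modal.w = 218  [aside.w = modal.w]
3. modal.y = 254  [modal.top = aside.bottom + 3]
4. modal.h = 97  [sidebar.top = modal.bottom + 15]

modal = (x=21, y=254, w=218, h=97)
violated soft preferences: 20, 21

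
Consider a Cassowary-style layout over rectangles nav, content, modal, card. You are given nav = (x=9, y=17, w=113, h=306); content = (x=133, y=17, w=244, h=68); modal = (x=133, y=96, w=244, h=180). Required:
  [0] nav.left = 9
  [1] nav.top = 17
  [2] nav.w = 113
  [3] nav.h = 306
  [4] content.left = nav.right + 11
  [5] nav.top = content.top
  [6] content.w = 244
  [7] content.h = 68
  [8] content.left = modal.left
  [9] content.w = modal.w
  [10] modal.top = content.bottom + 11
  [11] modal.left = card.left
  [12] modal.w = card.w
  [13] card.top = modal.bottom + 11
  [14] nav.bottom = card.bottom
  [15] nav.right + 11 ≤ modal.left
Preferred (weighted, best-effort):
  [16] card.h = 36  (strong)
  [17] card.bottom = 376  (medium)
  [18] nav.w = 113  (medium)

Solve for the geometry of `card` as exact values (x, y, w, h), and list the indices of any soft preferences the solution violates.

1. card.x = 133  [modal.left = card.left]
2. card.w = 244  [modal.w = card.w]
3. card.y = 287  [card.top = modal.bottom + 11]
4. card.h = 36  [nav.bottom = card.bottom]

card = (x=133, y=287, w=244, h=36)
violated soft preferences: 17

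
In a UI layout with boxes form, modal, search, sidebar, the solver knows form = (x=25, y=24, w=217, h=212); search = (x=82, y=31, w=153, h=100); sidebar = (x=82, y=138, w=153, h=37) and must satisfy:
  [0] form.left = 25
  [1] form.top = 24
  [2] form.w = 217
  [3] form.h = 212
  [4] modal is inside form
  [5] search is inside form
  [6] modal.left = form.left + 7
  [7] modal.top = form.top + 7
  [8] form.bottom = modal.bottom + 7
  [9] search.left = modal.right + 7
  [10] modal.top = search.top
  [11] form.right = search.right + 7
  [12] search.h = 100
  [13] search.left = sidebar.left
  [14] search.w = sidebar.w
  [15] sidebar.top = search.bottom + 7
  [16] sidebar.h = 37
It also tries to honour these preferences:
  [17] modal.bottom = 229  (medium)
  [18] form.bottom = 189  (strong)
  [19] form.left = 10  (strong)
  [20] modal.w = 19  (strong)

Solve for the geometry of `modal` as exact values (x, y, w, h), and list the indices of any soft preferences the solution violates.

modal = (x=32, y=31, w=43, h=198)
violated soft preferences: 18, 19, 20

1. modal.x = 32  [modal.left = form.left + 7]
2. modal.y = 31  [modal.top = form.top + 7]
3. modal.h = 198  [form.bottom = modal.bottom + 7]
4. modal.w = 43  [search.left = modal.right + 7]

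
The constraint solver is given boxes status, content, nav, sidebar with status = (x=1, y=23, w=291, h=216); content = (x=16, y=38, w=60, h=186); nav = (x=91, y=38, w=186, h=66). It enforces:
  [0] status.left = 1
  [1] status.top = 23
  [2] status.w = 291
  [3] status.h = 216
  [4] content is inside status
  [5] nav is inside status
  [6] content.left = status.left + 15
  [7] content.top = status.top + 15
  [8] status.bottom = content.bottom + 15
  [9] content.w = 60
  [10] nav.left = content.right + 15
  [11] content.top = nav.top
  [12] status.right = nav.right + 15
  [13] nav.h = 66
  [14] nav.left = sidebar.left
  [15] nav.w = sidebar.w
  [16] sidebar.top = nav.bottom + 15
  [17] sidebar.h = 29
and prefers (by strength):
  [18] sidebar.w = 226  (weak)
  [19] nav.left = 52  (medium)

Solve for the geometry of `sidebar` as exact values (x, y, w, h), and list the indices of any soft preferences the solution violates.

1. sidebar.x = 91  [nav.left = sidebar.left]
2. sidebar.w = 186  [nav.w = sidebar.w]
3. sidebar.y = 119  [sidebar.top = nav.bottom + 15]
4. sidebar.h = 29  [sidebar.h = 29]

sidebar = (x=91, y=119, w=186, h=29)
violated soft preferences: 18, 19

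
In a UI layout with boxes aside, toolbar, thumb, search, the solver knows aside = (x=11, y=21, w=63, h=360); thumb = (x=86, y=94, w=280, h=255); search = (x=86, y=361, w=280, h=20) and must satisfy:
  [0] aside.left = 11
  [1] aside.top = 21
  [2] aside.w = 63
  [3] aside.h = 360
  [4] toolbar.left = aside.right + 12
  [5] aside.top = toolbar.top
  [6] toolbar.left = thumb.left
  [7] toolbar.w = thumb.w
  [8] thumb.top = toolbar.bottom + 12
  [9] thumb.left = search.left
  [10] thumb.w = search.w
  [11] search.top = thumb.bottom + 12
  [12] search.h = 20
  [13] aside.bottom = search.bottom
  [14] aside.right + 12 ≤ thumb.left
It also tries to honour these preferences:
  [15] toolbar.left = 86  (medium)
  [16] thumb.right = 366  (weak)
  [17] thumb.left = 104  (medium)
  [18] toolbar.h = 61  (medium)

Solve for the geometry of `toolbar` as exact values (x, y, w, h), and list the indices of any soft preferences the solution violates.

toolbar = (x=86, y=21, w=280, h=61)
violated soft preferences: 17

1. toolbar.x = 86  [toolbar.left = aside.right + 12]
2. toolbar.y = 21  [aside.top = toolbar.top]
3. toolbar.w = 280  [toolbar.w = thumb.w]
4. toolbar.h = 61  [thumb.top = toolbar.bottom + 12]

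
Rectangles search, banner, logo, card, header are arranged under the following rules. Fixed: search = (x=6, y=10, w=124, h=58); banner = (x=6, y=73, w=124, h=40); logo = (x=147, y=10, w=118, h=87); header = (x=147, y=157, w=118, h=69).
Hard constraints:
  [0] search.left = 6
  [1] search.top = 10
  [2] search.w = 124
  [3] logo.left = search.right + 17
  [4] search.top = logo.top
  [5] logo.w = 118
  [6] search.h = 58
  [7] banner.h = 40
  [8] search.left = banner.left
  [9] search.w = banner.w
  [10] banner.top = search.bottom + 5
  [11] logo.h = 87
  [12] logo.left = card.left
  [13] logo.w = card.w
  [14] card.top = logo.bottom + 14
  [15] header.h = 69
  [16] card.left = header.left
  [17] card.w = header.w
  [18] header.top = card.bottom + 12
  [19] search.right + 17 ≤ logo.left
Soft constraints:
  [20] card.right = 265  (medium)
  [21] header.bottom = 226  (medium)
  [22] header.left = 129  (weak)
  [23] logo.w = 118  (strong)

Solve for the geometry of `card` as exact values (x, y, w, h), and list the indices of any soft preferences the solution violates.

1. card.x = 147  [logo.left = card.left]
2. card.w = 118  [logo.w = card.w]
3. card.y = 111  [card.top = logo.bottom + 14]
4. card.h = 34  [header.top = card.bottom + 12]

card = (x=147, y=111, w=118, h=34)
violated soft preferences: 22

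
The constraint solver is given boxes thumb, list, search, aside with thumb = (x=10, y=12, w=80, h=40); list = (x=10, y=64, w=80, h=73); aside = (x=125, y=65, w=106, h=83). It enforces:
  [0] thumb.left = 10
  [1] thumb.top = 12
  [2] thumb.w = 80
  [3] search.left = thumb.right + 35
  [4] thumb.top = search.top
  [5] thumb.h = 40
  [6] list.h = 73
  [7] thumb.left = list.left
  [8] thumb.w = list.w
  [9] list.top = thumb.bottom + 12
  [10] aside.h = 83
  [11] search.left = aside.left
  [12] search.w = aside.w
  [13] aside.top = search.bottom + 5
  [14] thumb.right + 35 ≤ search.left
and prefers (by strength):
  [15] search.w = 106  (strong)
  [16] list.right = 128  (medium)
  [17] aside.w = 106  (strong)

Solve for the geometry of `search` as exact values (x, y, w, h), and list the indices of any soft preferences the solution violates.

search = (x=125, y=12, w=106, h=48)
violated soft preferences: 16

1. search.x = 125  [search.left = thumb.right + 35]
2. search.y = 12  [thumb.top = search.top]
3. search.w = 106  [search.w = aside.w]
4. search.h = 48  [aside.top = search.bottom + 5]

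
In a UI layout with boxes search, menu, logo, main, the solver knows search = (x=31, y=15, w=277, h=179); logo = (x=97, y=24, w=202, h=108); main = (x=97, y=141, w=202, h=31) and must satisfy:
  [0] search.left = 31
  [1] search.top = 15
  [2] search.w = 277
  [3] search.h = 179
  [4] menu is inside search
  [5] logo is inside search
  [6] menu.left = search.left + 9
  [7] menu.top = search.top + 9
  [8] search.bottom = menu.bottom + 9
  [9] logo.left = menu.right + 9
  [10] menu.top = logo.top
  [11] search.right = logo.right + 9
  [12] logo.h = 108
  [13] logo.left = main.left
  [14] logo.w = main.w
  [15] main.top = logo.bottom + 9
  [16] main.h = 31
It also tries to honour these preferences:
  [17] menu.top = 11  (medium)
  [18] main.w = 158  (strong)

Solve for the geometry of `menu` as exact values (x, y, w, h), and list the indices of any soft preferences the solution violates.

1. menu.x = 40  [menu.left = search.left + 9]
2. menu.y = 24  [menu.top = search.top + 9]
3. menu.h = 161  [search.bottom = menu.bottom + 9]
4. menu.w = 48  [logo.left = menu.right + 9]

menu = (x=40, y=24, w=48, h=161)
violated soft preferences: 17, 18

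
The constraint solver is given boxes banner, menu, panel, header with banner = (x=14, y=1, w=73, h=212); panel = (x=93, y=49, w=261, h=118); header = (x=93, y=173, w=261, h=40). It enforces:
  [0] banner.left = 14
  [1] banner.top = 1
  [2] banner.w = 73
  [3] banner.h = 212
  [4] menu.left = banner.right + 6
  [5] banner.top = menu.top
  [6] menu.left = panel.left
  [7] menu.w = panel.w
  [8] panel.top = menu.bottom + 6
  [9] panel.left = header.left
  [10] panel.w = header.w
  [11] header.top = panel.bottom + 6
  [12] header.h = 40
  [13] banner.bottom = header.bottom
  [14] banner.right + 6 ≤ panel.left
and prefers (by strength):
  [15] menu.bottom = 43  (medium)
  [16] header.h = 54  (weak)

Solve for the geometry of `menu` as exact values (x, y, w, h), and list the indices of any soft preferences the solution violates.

1. menu.x = 93  [menu.left = banner.right + 6]
2. menu.y = 1  [banner.top = menu.top]
3. menu.w = 261  [menu.w = panel.w]
4. menu.h = 42  [panel.top = menu.bottom + 6]

menu = (x=93, y=1, w=261, h=42)
violated soft preferences: 16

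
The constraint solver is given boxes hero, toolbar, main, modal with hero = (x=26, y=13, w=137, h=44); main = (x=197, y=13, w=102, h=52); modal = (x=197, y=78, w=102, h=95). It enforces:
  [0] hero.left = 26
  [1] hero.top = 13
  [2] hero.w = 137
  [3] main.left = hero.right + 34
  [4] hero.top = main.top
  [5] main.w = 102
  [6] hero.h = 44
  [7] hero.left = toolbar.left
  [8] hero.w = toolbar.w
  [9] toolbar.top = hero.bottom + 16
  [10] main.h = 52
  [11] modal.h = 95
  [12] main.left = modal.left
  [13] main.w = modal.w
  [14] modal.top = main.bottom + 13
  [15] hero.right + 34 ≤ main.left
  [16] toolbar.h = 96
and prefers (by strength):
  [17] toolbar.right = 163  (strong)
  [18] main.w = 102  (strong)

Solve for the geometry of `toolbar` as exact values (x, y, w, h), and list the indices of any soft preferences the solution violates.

toolbar = (x=26, y=73, w=137, h=96)
violated soft preferences: none

1. toolbar.x = 26  [hero.left = toolbar.left]
2. toolbar.w = 137  [hero.w = toolbar.w]
3. toolbar.y = 73  [toolbar.top = hero.bottom + 16]
4. toolbar.h = 96  [toolbar.h = 96]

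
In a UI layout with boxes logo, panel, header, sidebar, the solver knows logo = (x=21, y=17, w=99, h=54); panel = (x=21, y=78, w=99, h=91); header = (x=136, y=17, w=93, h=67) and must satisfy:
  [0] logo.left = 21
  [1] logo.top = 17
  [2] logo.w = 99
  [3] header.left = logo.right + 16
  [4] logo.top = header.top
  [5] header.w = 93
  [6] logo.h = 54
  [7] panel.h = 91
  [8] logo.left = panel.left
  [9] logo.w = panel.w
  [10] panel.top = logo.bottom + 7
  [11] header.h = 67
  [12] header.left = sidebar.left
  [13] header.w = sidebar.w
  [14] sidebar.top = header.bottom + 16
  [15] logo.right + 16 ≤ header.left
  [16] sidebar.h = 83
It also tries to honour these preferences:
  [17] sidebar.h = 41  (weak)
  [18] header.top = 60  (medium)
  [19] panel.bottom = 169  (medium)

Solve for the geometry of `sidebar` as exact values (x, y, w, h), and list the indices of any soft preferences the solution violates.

sidebar = (x=136, y=100, w=93, h=83)
violated soft preferences: 17, 18

1. sidebar.x = 136  [header.left = sidebar.left]
2. sidebar.w = 93  [header.w = sidebar.w]
3. sidebar.y = 100  [sidebar.top = header.bottom + 16]
4. sidebar.h = 83  [sidebar.h = 83]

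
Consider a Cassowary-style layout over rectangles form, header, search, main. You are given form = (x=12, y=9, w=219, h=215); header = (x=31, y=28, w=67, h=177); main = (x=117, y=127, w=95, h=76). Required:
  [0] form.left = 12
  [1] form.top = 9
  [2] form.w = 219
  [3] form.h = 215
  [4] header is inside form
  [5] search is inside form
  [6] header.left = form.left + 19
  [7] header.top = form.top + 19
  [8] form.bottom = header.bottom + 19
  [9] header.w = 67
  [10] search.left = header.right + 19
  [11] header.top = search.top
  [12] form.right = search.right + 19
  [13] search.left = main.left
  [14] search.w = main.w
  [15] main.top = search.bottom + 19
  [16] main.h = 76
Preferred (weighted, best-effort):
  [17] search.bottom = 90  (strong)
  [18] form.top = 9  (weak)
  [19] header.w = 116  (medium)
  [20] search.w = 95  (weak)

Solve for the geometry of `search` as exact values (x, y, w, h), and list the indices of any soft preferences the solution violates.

search = (x=117, y=28, w=95, h=80)
violated soft preferences: 17, 19

1. search.x = 117  [search.left = header.right + 19]
2. search.y = 28  [header.top = search.top]
3. search.w = 95  [form.right = search.right + 19]
4. search.h = 80  [main.top = search.bottom + 19]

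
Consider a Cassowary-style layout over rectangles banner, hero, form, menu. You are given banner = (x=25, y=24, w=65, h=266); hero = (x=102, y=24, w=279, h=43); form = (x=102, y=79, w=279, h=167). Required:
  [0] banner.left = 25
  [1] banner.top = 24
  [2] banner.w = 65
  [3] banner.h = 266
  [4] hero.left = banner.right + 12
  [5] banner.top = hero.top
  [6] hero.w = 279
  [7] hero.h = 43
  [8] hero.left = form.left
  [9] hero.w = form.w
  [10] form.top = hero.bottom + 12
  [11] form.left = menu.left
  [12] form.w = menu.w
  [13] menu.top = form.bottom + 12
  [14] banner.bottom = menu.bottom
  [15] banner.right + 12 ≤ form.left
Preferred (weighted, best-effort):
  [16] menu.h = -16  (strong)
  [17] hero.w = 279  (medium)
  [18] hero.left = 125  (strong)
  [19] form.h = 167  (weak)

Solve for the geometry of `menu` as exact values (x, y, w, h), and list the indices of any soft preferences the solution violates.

menu = (x=102, y=258, w=279, h=32)
violated soft preferences: 16, 18

1. menu.x = 102  [form.left = menu.left]
2. menu.w = 279  [form.w = menu.w]
3. menu.y = 258  [menu.top = form.bottom + 12]
4. menu.h = 32  [banner.bottom = menu.bottom]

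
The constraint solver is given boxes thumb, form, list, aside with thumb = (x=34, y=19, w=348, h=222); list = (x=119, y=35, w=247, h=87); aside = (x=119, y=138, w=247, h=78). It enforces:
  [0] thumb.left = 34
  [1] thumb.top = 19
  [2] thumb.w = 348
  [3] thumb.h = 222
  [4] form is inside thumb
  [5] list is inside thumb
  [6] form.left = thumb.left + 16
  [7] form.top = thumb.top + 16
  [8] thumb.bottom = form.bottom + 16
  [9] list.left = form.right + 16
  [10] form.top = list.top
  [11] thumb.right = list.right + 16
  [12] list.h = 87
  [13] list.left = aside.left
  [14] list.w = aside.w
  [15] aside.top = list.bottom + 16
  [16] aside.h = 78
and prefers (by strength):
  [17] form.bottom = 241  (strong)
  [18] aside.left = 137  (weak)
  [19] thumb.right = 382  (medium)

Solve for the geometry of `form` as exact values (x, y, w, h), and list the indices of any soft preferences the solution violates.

form = (x=50, y=35, w=53, h=190)
violated soft preferences: 17, 18

1. form.x = 50  [form.left = thumb.left + 16]
2. form.y = 35  [form.top = thumb.top + 16]
3. form.h = 190  [thumb.bottom = form.bottom + 16]
4. form.w = 53  [list.left = form.right + 16]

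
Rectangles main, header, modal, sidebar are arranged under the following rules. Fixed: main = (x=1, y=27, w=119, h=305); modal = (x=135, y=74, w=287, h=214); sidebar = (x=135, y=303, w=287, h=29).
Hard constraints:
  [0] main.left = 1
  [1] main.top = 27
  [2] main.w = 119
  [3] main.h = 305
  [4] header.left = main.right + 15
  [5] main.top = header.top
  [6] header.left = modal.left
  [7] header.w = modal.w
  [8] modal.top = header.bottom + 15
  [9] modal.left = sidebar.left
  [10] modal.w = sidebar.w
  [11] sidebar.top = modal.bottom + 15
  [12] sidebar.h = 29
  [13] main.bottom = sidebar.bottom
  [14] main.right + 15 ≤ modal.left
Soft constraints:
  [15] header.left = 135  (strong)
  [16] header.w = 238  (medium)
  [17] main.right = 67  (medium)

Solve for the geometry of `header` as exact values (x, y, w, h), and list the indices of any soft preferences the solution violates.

1. header.x = 135  [header.left = main.right + 15]
2. header.y = 27  [main.top = header.top]
3. header.w = 287  [header.w = modal.w]
4. header.h = 32  [modal.top = header.bottom + 15]

header = (x=135, y=27, w=287, h=32)
violated soft preferences: 16, 17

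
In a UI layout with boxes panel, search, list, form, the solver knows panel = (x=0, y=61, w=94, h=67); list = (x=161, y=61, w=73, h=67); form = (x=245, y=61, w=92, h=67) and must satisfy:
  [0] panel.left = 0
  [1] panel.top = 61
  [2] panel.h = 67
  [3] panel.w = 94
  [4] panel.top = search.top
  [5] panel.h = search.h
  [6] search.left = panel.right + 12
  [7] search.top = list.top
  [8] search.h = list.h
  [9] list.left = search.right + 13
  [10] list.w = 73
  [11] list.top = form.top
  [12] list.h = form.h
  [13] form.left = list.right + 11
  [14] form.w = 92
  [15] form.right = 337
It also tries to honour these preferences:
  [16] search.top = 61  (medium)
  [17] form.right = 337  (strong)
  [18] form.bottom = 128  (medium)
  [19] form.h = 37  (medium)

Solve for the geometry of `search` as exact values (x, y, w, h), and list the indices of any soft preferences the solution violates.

1. search.y = 61  [panel.top = search.top]
2. search.h = 67  [panel.h = search.h]
3. search.x = 106  [search.left = panel.right + 12]
4. search.w = 42  [list.left = search.right + 13]

search = (x=106, y=61, w=42, h=67)
violated soft preferences: 19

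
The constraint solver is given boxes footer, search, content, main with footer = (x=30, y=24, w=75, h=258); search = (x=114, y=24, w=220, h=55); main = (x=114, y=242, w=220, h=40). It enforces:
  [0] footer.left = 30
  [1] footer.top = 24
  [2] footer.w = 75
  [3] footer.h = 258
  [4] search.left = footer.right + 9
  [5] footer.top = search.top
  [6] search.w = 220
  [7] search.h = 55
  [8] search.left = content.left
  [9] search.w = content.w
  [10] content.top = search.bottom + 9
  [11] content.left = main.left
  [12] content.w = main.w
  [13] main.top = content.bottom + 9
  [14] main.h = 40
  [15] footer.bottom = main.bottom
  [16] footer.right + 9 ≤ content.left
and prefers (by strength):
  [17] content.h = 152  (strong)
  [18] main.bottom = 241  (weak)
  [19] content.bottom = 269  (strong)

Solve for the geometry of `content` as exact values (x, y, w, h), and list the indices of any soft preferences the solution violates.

1. content.x = 114  [search.left = content.left]
2. content.w = 220  [search.w = content.w]
3. content.y = 88  [content.top = search.bottom + 9]
4. content.h = 145  [main.top = content.bottom + 9]

content = (x=114, y=88, w=220, h=145)
violated soft preferences: 17, 18, 19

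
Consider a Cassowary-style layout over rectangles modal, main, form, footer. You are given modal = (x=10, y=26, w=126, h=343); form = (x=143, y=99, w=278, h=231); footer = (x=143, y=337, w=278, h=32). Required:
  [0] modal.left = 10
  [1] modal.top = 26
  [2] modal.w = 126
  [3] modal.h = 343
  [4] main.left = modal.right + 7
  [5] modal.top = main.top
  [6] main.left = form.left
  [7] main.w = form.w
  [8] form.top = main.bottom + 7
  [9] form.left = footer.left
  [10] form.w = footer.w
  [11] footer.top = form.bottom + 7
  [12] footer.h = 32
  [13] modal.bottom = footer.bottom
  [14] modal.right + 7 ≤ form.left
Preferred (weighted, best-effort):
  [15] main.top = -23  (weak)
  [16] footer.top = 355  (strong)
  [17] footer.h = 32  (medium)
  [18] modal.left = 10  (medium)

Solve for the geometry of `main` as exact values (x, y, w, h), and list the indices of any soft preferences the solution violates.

main = (x=143, y=26, w=278, h=66)
violated soft preferences: 15, 16

1. main.x = 143  [main.left = modal.right + 7]
2. main.y = 26  [modal.top = main.top]
3. main.w = 278  [main.w = form.w]
4. main.h = 66  [form.top = main.bottom + 7]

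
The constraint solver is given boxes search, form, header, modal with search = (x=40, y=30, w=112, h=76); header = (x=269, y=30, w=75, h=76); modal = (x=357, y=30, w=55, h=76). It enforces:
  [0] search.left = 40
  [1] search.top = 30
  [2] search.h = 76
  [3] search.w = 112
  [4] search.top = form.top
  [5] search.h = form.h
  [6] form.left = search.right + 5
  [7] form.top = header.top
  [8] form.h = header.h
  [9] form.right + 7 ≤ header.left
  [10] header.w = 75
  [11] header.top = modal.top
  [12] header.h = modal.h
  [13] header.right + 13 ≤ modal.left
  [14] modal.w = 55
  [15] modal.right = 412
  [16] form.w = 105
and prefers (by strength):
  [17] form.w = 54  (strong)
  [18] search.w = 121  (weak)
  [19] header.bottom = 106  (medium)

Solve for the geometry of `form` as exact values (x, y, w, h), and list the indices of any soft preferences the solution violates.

form = (x=157, y=30, w=105, h=76)
violated soft preferences: 17, 18

1. form.y = 30  [search.top = form.top]
2. form.h = 76  [search.h = form.h]
3. form.x = 157  [form.left = search.right + 5]
4. form.w = 105  [form.w = 105]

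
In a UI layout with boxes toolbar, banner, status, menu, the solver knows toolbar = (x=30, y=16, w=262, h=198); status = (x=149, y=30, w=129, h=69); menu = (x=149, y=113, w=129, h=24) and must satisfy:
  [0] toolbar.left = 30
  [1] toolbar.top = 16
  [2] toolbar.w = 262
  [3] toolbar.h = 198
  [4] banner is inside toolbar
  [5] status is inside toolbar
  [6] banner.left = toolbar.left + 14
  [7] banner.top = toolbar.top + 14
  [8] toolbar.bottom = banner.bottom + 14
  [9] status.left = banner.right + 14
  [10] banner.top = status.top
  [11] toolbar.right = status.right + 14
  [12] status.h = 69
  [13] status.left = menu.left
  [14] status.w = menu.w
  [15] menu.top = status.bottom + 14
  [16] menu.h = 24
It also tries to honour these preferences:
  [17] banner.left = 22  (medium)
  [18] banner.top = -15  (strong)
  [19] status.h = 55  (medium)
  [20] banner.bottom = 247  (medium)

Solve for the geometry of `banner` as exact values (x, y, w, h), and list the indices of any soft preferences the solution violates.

1. banner.x = 44  [banner.left = toolbar.left + 14]
2. banner.y = 30  [banner.top = toolbar.top + 14]
3. banner.h = 170  [toolbar.bottom = banner.bottom + 14]
4. banner.w = 91  [status.left = banner.right + 14]

banner = (x=44, y=30, w=91, h=170)
violated soft preferences: 17, 18, 19, 20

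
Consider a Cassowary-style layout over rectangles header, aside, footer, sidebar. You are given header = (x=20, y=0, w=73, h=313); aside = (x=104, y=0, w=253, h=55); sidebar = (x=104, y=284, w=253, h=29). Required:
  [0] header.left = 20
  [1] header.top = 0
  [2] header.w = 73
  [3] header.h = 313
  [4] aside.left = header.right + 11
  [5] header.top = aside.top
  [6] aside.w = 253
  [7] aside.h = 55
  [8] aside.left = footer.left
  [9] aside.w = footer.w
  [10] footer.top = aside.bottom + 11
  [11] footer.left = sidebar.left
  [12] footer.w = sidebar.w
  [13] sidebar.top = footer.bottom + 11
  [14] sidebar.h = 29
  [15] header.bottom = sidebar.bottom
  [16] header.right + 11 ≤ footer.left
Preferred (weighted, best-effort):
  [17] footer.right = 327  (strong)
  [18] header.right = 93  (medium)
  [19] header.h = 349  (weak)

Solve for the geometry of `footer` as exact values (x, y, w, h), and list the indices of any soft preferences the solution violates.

footer = (x=104, y=66, w=253, h=207)
violated soft preferences: 17, 19

1. footer.x = 104  [aside.left = footer.left]
2. footer.w = 253  [aside.w = footer.w]
3. footer.y = 66  [footer.top = aside.bottom + 11]
4. footer.h = 207  [sidebar.top = footer.bottom + 11]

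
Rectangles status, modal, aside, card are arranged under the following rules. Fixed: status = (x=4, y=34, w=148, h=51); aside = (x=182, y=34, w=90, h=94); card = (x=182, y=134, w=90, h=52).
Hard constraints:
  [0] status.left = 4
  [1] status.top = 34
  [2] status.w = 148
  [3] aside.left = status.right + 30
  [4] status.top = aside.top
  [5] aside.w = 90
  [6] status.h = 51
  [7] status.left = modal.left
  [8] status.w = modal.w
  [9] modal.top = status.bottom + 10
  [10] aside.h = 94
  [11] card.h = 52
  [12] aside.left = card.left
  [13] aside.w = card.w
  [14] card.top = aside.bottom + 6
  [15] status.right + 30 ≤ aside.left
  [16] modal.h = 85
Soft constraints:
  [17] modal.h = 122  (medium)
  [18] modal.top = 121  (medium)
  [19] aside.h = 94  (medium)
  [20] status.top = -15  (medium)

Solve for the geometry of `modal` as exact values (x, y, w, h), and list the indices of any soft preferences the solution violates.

1. modal.x = 4  [status.left = modal.left]
2. modal.w = 148  [status.w = modal.w]
3. modal.y = 95  [modal.top = status.bottom + 10]
4. modal.h = 85  [modal.h = 85]

modal = (x=4, y=95, w=148, h=85)
violated soft preferences: 17, 18, 20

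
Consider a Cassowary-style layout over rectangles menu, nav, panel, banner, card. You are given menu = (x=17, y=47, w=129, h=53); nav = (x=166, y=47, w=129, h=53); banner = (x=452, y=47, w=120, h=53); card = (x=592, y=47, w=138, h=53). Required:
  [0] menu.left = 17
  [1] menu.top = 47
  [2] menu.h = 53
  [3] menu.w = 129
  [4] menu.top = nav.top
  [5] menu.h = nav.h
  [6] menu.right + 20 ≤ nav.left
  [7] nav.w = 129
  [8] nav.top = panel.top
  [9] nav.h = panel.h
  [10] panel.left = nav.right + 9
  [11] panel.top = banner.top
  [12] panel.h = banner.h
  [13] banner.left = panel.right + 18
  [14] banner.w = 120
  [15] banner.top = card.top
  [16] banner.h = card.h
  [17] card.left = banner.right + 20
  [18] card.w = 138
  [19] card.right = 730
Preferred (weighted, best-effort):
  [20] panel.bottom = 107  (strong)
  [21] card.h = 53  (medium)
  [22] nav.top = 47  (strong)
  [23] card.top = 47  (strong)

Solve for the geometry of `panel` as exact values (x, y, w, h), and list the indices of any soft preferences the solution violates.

panel = (x=304, y=47, w=130, h=53)
violated soft preferences: 20

1. panel.y = 47  [nav.top = panel.top]
2. panel.h = 53  [nav.h = panel.h]
3. panel.x = 304  [panel.left = nav.right + 9]
4. panel.w = 130  [banner.left = panel.right + 18]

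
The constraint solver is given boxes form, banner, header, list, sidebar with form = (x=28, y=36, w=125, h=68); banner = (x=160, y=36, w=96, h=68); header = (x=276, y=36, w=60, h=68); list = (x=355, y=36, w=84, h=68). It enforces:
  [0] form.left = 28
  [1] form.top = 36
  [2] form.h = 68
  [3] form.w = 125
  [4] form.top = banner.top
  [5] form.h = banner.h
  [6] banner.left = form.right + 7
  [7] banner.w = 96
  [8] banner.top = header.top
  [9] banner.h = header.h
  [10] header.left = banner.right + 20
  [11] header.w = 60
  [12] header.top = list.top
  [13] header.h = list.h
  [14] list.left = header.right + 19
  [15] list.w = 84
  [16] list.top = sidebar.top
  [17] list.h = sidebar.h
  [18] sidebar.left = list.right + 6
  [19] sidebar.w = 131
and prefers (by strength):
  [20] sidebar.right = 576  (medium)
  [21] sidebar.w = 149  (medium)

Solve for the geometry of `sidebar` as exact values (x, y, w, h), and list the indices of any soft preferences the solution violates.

sidebar = (x=445, y=36, w=131, h=68)
violated soft preferences: 21

1. sidebar.y = 36  [list.top = sidebar.top]
2. sidebar.h = 68  [list.h = sidebar.h]
3. sidebar.x = 445  [sidebar.left = list.right + 6]
4. sidebar.w = 131  [sidebar.w = 131]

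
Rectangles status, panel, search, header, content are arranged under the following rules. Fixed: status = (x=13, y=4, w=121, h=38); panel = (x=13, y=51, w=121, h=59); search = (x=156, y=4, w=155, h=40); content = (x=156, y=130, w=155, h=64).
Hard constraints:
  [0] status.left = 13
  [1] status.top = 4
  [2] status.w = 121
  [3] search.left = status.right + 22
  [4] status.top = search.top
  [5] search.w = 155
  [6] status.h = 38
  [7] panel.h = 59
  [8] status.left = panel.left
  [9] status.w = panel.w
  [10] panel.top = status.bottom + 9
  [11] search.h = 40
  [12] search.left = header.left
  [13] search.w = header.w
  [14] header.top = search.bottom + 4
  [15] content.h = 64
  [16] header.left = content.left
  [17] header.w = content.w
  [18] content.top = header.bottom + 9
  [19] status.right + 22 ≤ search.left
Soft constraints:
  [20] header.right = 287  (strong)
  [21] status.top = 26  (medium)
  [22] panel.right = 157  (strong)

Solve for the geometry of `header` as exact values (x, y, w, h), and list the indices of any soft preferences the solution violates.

header = (x=156, y=48, w=155, h=73)
violated soft preferences: 20, 21, 22

1. header.x = 156  [search.left = header.left]
2. header.w = 155  [search.w = header.w]
3. header.y = 48  [header.top = search.bottom + 4]
4. header.h = 73  [content.top = header.bottom + 9]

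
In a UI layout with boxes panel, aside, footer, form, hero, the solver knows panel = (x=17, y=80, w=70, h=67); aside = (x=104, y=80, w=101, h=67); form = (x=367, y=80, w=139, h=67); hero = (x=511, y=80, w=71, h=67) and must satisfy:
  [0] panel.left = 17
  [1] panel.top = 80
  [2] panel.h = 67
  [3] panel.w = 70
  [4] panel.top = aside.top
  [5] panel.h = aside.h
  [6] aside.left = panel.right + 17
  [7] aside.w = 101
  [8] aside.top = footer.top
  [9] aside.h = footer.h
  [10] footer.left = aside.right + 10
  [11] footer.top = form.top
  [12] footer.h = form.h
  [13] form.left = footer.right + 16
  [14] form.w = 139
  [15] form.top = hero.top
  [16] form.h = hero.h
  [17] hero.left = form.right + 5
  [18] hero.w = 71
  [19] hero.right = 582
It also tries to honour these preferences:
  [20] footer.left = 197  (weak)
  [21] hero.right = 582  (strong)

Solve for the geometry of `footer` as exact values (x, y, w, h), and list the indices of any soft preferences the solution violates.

footer = (x=215, y=80, w=136, h=67)
violated soft preferences: 20

1. footer.y = 80  [aside.top = footer.top]
2. footer.h = 67  [aside.h = footer.h]
3. footer.x = 215  [footer.left = aside.right + 10]
4. footer.w = 136  [form.left = footer.right + 16]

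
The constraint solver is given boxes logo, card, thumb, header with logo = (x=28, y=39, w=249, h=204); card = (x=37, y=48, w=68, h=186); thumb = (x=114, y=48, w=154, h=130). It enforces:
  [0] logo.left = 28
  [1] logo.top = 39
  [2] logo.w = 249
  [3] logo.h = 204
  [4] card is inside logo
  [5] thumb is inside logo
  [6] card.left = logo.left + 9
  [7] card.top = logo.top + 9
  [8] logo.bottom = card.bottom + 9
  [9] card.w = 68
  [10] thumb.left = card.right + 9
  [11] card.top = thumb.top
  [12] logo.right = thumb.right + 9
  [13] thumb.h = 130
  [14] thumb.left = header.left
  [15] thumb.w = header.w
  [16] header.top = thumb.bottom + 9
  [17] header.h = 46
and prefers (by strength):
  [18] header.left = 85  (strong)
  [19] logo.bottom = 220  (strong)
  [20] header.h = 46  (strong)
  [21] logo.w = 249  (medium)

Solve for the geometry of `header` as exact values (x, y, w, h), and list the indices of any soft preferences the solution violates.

header = (x=114, y=187, w=154, h=46)
violated soft preferences: 18, 19

1. header.x = 114  [thumb.left = header.left]
2. header.w = 154  [thumb.w = header.w]
3. header.y = 187  [header.top = thumb.bottom + 9]
4. header.h = 46  [header.h = 46]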